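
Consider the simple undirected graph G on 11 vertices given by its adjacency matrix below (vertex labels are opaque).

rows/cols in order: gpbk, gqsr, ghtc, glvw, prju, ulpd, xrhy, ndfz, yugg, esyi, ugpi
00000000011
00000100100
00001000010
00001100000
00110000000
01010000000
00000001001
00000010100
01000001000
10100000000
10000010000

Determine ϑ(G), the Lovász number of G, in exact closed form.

Vertex gqsr has 2 neighbors: ulpd, yugg.
N(esyi) = {gpbk, ghtc}, |N(esyi)| = 2.
deg(prju) = 2; N(prju) = {ghtc, glvw}.
N(glvw) = {prju, ulpd}, |N(glvw)| = 2.
2-regular, N=11; the odd cycle C_{11}.
A has 6 distinct eigenvalues ≈ [2.0, 1.682507, 0.83083, -0.28463, -1.309721, -1.918986].
Lovász: ϑ = −11(-2*cos(pi/11))/(2+-(-1)*2*cos(pi/11)) = 11*cos(pi/11)/(cos(pi/11) + 1).
Numerically 5.38630.
Lovász sandwich 5 ≤ 11*cos(pi/11)/(cos(pi/11) + 1) ≤ 6: both strict.

11*cos(pi/11)/(cos(pi/11) + 1)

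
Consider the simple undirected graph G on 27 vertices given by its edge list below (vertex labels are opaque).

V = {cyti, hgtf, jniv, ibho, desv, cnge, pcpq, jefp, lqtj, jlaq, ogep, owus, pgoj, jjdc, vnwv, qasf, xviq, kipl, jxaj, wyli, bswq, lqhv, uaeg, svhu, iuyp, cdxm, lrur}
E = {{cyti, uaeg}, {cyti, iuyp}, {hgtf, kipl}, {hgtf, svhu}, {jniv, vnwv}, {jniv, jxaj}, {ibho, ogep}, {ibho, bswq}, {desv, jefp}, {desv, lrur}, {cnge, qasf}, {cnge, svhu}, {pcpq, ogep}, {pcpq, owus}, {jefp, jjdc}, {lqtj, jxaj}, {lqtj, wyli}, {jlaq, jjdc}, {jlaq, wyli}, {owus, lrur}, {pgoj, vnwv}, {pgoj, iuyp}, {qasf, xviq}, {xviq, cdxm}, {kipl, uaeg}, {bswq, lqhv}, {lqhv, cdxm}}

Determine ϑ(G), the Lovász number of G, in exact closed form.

27*cos(pi/27)/(cos(pi/27) + 1)

deg(lqhv) = 2; N(lqhv) = {bswq, cdxm}.
deg(desv) = 2; N(desv) = {jefp, lrur}.
deg(cdxm) = 2; N(cdxm) = {xviq, lqhv}.
Vertex jjdc has 2 neighbors: jefp, jlaq.
G on 27 vertices is 2-regular; the odd cycle C_{27}.
A has 14 distinct eigenvalues ≈ [2.0, 1.9461, 1.7873, 1.5321, 1.1943, 0.7922, 0.3473, -0.1163, -0.5736, -1.0, -1.3725, -1.671, -1.8794, -1.9865].
λ_max=2, λ_min=-2*cos(pi/27); ϑ = −27·λ_min/(λ_max−λ_min) = 27*cos(pi/27)/(cos(pi/27) + 1).
ϑ(G) ≈ 13.45420.
Lovász sandwich 13 ≤ 27*cos(pi/27)/(cos(pi/27) + 1) ≤ 14: both strict.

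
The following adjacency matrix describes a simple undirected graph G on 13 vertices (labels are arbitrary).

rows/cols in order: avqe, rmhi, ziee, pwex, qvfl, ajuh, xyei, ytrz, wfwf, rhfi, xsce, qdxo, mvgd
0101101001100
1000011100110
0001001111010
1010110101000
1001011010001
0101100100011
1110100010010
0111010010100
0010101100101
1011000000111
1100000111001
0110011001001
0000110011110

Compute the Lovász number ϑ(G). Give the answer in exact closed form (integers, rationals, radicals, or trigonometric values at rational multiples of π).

N(ajuh) = {rmhi, pwex, qvfl, ytrz, qdxo, mvgd}, |N(ajuh)| = 6.
deg(qdxo) = 6; N(qdxo) = {rmhi, ziee, ajuh, xyei, rhfi, mvgd}.
deg(rhfi) = 6; N(rhfi) = {avqe, ziee, pwex, xsce, qdxo, mvgd}.
deg(ytrz) = 6; N(ytrz) = {rmhi, ziee, pwex, ajuh, wfwf, xsce}.
deg(v) = 6 for all v (|V|=13); strongly regular (13,6,2,3).
Distinct eigenvalues (to 4 d.p.): [6.0, 1.3028, -2.3028].
Lovász (edge-transitive): ϑ = −13·(-sqrt(13)/2 - 1/2)/((6)−(-sqrt(13)/2 - 1/2)) = sqrt(13).
≈ 3.60555 (to 5 d.p.).

sqrt(13)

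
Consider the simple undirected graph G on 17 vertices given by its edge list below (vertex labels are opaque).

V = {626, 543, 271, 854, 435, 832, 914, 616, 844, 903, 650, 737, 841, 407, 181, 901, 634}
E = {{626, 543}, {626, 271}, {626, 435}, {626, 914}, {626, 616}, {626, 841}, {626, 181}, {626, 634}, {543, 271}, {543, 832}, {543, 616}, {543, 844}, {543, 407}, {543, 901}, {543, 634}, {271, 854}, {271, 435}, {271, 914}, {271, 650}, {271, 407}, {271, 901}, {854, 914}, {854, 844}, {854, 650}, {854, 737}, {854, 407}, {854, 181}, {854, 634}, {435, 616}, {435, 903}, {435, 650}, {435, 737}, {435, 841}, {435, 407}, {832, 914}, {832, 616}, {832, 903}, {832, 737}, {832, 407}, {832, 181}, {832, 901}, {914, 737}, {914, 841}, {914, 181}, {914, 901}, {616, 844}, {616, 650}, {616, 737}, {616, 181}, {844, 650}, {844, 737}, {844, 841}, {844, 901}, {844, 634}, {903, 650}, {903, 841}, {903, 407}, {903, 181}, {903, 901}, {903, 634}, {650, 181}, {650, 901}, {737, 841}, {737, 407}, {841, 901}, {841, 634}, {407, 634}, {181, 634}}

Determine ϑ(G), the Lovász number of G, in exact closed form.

sqrt(17)

N(616) = {626, 543, 435, 832, 844, 650, 737, 181}, |N(616)| = 8.
N(903) = {435, 832, 650, 841, 407, 181, 901, 634}, |N(903)| = 8.
N(841) = {626, 435, 914, 844, 903, 737, 901, 634}, |N(841)| = 8.
deg(650) = 8; N(650) = {271, 854, 435, 616, 844, 903, 181, 901}.
deg(v) = 8 for all v (|V|=17); SR(17,8,3,4) — a Paley graph.
A has 3 distinct eigenvalues ≈ [8.0, 1.562, -2.562].
Lovász: ϑ = −17(-sqrt(17)/2 - 1/2)/(8+-(-sqrt(17)/2 - 1/2)) = sqrt(17).
Numerically 4.1231056.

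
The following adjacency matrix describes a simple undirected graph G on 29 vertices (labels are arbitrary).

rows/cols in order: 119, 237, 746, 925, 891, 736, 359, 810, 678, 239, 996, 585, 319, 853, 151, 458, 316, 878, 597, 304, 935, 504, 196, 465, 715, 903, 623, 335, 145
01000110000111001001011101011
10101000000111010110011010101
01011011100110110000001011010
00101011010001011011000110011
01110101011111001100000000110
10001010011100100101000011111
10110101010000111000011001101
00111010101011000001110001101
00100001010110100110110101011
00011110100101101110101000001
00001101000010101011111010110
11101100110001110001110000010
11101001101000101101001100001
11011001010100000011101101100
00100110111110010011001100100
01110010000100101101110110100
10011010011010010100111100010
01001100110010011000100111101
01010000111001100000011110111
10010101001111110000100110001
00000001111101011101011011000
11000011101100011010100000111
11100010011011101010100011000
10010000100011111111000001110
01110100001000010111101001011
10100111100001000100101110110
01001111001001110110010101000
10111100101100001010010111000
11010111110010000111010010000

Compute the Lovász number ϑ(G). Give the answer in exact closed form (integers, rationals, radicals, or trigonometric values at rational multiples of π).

sqrt(29)

N(151) = {746, 736, 359, 678, 239, 996, 585, 319, 458, 597, 304, 196, 465, 623}, |N(151)| = 14.
N(853) = {119, 237, 925, 891, 810, 239, 585, 597, 304, 935, 196, 465, 903, 623}, |N(853)| = 14.
Vertex 623 has 14 neighbors: 237, 891, 736, 359, 810, 996, 853, 151, 458, 878, 597, 504, 465, 903.
N(316) = {119, 925, 891, 359, 239, 996, 319, 458, 878, 935, 504, 196, 465, 335}, |N(316)| = 14.
Every vertex has degree 14 (N=29); strongly regular (29,14,6,7).
Distinct eigenvalues (to 6 d.p.): [14.0, 2.192582, -3.192582].
Lovász: ϑ = −29(-sqrt(29)/2 - 1/2)/(14+-(-sqrt(29)/2 - 1/2)) = sqrt(29).
= 5.385165… (decimal).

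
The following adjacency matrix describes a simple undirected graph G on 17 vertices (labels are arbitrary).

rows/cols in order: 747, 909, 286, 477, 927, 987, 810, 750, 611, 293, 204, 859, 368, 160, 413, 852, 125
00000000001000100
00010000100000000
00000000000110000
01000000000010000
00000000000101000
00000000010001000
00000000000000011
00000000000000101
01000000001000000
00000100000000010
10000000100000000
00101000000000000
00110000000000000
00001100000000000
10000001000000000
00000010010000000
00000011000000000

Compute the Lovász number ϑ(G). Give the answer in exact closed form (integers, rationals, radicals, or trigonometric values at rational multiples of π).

17*cos(pi/17)/(cos(pi/17) + 1)

Vertex 413 has 2 neighbors: 747, 750.
deg(747) = 2; N(747) = {204, 413}.
deg(927) = 2; N(927) = {859, 160}.
deg(852) = 2; N(852) = {810, 293}.
Every vertex has degree 2 (N=17); this is C_{17}, the 17-cycle.
spec(A) ≈ [2.0, 1.8649, 1.478, 0.8915, 0.1845, -0.5473, -1.2053, -1.7004, -1.9659] (distinct, 4 d.p.).
λ_max=2, λ_min=-2*cos(pi/17); ϑ = −17·λ_min/(λ_max−λ_min) = 17*cos(pi/17)/(cos(pi/17) + 1).
ϑ(G) ≈ 8.4270.
α=8, χ(Ḡ)=9; ϑ=17*cos(pi/17)/(cos(pi/17) + 1) lies between (both strict).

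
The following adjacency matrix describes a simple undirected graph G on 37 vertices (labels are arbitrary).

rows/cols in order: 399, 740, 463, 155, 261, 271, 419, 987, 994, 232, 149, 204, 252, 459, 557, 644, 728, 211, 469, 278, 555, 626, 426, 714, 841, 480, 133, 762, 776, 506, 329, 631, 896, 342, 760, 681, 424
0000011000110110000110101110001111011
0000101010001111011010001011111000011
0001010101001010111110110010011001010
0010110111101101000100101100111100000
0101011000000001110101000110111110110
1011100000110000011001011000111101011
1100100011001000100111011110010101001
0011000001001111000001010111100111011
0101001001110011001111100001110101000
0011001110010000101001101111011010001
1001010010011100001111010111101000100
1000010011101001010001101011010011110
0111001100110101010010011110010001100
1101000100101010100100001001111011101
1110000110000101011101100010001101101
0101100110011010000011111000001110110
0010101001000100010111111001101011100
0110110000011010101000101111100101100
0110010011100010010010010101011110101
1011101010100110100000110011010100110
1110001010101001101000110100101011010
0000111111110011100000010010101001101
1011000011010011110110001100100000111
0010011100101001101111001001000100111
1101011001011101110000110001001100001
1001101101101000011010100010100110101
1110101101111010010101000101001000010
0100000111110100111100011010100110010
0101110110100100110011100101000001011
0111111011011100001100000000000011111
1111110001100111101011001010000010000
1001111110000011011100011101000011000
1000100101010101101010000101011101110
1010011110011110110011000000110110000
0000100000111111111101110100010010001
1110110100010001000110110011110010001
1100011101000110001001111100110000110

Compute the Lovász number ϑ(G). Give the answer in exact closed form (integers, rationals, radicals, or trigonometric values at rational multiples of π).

deg(987) = 18; N(987) = {463, 155, 232, 252, 459, 557, 644, 626, 714, 480, 133, 762, 776, 631, 896, 342, 681, 424}.
Vertex 841 has 18 neighbors: 399, 740, 155, 271, 419, 232, 204, 252, 459, 644, 728, 211, 426, 714, 762, 329, 631, 424.
deg(271) = 18; N(271) = {399, 463, 155, 261, 149, 204, 211, 469, 626, 714, 841, 776, 506, 329, 631, 342, 681, 424}.
N(994) = {740, 155, 419, 232, 149, 204, 557, 644, 469, 278, 555, 626, 426, 762, 776, 506, 631, 342}, |N(994)| = 18.
G on 37 vertices is 18-regular; Paley(37): SR with (k,λ,μ)=(18,8,9).
A has 3 distinct eigenvalues ≈ [18.0, 2.54138, -3.54138].
λ_max=18, λ_min=-sqrt(37)/2 - 1/2; ϑ = −37·λ_min/(λ_max−λ_min) = sqrt(37).
= 6.08276… (decimal).

sqrt(37)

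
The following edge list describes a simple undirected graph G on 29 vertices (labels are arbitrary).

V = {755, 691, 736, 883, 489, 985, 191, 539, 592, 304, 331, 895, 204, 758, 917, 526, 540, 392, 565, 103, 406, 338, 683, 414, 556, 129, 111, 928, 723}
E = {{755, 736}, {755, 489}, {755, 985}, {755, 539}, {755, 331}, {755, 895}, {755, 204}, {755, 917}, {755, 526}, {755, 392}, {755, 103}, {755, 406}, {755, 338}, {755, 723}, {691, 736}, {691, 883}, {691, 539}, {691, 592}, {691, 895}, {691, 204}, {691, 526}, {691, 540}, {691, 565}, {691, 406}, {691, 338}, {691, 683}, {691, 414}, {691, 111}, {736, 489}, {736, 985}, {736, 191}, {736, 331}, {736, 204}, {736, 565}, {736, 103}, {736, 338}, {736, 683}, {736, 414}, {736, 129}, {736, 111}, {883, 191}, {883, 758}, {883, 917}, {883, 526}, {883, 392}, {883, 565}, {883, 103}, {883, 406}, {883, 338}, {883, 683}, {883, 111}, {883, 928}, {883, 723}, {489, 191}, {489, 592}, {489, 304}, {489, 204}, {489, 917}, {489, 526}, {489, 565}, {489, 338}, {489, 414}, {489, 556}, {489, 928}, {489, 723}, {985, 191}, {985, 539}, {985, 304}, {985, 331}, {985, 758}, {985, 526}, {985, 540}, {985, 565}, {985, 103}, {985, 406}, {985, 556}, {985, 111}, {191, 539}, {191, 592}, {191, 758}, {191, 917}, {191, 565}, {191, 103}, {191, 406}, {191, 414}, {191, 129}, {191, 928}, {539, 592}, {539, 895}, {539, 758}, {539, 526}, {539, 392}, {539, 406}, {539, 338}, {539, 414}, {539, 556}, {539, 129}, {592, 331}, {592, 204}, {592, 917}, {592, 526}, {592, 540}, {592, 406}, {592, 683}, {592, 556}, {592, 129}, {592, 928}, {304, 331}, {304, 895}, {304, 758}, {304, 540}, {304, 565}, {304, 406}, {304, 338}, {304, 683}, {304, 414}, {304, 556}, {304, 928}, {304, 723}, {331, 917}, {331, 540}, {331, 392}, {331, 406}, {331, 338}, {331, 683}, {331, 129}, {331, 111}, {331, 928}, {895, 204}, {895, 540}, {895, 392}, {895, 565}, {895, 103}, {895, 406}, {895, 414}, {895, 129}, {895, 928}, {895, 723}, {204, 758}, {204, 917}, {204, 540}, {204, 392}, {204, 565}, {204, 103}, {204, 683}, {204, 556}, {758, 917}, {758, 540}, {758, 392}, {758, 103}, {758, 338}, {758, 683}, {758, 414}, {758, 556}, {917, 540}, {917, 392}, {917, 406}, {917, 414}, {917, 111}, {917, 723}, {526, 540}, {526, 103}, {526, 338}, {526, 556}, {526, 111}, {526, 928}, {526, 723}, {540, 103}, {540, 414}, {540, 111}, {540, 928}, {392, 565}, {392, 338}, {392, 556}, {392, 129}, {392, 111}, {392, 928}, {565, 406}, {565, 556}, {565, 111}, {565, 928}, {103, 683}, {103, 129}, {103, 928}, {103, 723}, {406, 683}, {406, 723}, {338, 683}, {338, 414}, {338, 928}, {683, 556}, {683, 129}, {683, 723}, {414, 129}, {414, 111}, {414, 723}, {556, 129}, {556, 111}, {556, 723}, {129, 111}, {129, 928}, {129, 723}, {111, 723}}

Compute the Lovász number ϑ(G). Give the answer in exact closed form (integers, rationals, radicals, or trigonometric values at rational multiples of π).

N(565) = {691, 736, 883, 489, 985, 191, 304, 895, 204, 392, 406, 556, 111, 928}, |N(565)| = 14.
N(540) = {691, 985, 592, 304, 331, 895, 204, 758, 917, 526, 103, 414, 111, 928}, |N(540)| = 14.
deg(758) = 14; N(758) = {883, 985, 191, 539, 304, 204, 917, 540, 392, 103, 338, 683, 414, 556}.
N(526) = {755, 691, 883, 489, 985, 539, 592, 540, 103, 338, 556, 111, 928, 723}, |N(526)| = 14.
G on 29 vertices is 14-regular; strongly regular (29,14,6,7).
Distinct eigenvalues (to 4 d.p.): [14.0, 2.1926, -3.1926].
−29·(-sqrt(29)/2 - 1/2) / ((14)−(-sqrt(29)/2 - 1/2)) = sqrt(29) = ϑ(G).
= 5.38516481… (decimal).

sqrt(29)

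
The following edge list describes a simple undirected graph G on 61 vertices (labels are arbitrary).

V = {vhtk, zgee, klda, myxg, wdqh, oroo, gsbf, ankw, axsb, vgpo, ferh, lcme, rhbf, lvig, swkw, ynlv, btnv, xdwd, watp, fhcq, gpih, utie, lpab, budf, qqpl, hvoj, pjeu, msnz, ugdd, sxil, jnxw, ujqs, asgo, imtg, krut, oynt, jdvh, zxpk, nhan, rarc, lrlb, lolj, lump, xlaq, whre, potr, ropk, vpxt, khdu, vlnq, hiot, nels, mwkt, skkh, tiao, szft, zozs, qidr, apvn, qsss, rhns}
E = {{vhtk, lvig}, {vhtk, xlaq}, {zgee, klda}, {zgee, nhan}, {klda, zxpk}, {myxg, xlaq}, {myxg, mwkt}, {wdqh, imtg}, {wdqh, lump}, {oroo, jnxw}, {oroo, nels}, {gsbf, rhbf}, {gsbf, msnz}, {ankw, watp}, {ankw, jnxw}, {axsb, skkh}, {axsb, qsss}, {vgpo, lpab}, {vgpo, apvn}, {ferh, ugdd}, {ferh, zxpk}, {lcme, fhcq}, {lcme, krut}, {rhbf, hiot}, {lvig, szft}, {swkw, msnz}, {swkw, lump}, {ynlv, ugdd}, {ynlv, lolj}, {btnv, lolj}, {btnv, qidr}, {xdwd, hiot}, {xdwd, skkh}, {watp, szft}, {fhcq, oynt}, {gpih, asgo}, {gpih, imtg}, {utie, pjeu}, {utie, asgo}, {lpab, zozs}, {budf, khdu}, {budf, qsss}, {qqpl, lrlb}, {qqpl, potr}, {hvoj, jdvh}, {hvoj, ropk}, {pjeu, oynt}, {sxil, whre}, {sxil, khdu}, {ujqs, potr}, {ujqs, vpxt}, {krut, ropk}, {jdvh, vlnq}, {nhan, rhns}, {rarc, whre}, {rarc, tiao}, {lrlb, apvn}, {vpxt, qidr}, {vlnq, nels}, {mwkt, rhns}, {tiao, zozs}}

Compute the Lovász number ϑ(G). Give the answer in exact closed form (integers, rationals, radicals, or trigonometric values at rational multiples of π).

N(skkh) = {axsb, xdwd}, |N(skkh)| = 2.
Vertex ynlv has 2 neighbors: ugdd, lolj.
N(xlaq) = {vhtk, myxg}, |N(xlaq)| = 2.
N(zgee) = {klda, nhan}, |N(zgee)| = 2.
Every vertex has degree 2 (N=61); the odd cycle C_{61}.
The 31 distinct eigenvalues: [2.0, 1.9894, 1.957711, 1.905271, 1.832634, 1.74057, 1.630057, 1.502264, 1.358547, 1.200429, 1.029586, 0.847829, 0.657085, 0.459375, 0.256797, 0.051496, -0.154351, -0.358562, -0.558971, -0.753456, -0.939953, -1.116487, -1.281186, -1.432304, -1.56824, -1.687551, -1.788974, -1.871434, -1.934055, -1.976176, -1.997348].
λ_max=2, λ_min=-2*cos(pi/61); ϑ = −61·λ_min/(λ_max−λ_min) = 61*cos(pi/61)/(cos(pi/61) + 1).
≈ 30.4797665 (to 7 d.p.).
α=30, χ(Ḡ)=31; ϑ=61*cos(pi/61)/(cos(pi/61) + 1) lies between (both strict).

61*cos(pi/61)/(cos(pi/61) + 1)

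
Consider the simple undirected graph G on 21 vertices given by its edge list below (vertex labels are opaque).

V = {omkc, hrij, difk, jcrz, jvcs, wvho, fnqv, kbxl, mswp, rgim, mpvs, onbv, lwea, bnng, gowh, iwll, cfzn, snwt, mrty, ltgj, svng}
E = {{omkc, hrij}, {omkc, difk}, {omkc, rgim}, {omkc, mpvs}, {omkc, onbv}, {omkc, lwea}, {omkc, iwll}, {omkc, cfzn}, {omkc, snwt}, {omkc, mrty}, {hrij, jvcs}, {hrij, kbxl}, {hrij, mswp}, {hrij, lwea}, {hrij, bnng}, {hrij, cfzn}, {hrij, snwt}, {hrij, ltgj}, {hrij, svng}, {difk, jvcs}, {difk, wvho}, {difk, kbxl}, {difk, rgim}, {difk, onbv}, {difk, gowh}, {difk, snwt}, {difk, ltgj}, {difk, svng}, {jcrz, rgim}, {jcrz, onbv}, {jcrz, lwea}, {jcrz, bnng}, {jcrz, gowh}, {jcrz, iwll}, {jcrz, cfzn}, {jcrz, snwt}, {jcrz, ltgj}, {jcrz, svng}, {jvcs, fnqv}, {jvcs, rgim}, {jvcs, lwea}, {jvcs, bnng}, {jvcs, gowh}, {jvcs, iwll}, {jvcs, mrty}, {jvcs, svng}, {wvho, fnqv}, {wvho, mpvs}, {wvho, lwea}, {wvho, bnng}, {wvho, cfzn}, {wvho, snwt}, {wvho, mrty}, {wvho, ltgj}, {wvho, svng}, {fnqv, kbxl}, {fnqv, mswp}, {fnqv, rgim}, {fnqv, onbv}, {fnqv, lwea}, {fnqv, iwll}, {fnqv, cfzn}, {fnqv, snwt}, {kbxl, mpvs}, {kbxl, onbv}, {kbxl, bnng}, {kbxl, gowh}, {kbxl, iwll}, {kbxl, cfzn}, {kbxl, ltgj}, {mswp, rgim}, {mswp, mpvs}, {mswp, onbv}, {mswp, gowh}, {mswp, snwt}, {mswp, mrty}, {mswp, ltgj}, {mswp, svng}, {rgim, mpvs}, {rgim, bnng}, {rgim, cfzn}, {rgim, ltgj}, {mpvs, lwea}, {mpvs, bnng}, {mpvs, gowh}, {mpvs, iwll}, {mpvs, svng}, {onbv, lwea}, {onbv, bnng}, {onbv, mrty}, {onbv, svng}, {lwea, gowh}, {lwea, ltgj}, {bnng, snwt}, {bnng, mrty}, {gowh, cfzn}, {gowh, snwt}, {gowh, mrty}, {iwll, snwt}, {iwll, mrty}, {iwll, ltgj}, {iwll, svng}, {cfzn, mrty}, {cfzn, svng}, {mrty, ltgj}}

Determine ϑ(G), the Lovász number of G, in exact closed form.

deg(lwea) = 10; N(lwea) = {omkc, hrij, jcrz, jvcs, wvho, fnqv, mpvs, onbv, gowh, ltgj}.
deg(svng) = 10; N(svng) = {hrij, difk, jcrz, jvcs, wvho, mswp, mpvs, onbv, iwll, cfzn}.
deg(mrty) = 10; N(mrty) = {omkc, jvcs, wvho, mswp, onbv, bnng, gowh, iwll, cfzn, ltgj}.
N(kbxl) = {hrij, difk, fnqv, mpvs, onbv, bnng, gowh, iwll, cfzn, ltgj}, |N(kbxl)| = 10.
deg(v) = 10 for all v (|V|=21); this is K(7,2), the Kneser graph.
The 3 distinct eigenvalues: [10.0, 1.0, -4.0].
λ_max=10, λ_min=-4; ϑ = −21·λ_min/(λ_max−λ_min) = 6.
Numerically 6.000000.

6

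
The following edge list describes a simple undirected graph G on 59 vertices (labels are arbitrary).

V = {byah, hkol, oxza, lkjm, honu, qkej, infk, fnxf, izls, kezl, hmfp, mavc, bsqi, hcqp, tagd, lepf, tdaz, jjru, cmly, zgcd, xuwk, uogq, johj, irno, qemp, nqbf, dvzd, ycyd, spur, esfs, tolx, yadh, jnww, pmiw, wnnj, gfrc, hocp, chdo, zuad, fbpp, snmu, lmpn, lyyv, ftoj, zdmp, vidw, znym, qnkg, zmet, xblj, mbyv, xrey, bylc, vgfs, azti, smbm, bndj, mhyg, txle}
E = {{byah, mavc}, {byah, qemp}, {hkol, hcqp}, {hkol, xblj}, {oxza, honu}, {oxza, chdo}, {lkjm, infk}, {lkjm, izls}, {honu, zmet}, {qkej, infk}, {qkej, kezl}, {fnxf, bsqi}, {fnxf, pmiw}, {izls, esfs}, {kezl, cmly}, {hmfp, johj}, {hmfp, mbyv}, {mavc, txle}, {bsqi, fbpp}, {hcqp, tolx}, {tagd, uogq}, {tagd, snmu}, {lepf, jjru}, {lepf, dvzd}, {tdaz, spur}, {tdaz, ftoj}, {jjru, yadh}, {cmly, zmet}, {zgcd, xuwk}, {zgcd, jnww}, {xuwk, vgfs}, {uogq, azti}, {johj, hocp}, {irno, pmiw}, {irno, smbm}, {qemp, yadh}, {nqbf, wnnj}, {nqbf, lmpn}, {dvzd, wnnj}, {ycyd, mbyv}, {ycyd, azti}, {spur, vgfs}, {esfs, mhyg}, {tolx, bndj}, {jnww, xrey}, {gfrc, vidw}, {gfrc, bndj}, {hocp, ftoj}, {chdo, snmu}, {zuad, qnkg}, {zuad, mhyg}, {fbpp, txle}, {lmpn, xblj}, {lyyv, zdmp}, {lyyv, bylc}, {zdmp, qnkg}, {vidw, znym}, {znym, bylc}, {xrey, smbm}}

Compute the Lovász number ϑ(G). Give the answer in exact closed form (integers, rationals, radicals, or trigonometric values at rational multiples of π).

Vertex lkjm has 2 neighbors: infk, izls.
deg(bylc) = 2; N(bylc) = {lyyv, znym}.
deg(cmly) = 2; N(cmly) = {kezl, zmet}.
N(vgfs) = {xuwk, spur}, |N(vgfs)| = 2.
deg(v) = 2 for all v (|V|=59); this is C_{59}, the 59-cycle.
spec(A) ≈ [2.0, 1.989, 1.955, 1.899, 1.821, 1.723, 1.605, 1.47, 1.317, 1.15, 0.969, 0.778, 0.577, 0.371, 0.16, -0.053, -0.265, -0.475, -0.678, -0.875, -1.061, -1.235, -1.395, -1.54, -1.667, -1.775, -1.863, -1.93, -1.975, -1.997] (distinct, 3 d.p.).
λ_max=2, λ_min=-2*cos(pi/59); ϑ = −59·λ_min/(λ_max−λ_min) = 59*cos(pi/59)/(cos(pi/59) + 1).
Numerically 29.4790799.
α=29, χ(Ḡ)=30; ϑ=59*cos(pi/59)/(cos(pi/59) + 1) lies between (both strict).

59*cos(pi/59)/(cos(pi/59) + 1)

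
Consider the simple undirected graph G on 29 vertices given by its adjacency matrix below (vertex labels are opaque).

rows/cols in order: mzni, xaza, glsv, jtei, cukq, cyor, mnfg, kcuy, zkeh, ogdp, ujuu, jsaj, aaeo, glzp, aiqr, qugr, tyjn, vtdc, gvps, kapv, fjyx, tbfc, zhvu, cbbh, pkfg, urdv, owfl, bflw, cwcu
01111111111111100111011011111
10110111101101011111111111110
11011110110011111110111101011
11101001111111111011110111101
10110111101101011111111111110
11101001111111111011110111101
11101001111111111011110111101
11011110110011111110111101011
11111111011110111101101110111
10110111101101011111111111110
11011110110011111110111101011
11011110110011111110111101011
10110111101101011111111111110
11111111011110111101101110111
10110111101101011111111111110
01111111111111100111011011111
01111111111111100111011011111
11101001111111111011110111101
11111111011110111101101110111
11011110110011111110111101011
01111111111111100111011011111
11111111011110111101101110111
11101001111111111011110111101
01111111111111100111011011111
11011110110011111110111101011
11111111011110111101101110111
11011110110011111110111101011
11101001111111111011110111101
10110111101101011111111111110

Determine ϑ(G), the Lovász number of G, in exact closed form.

deg(gvps) = 24; N(gvps) = {mzni, xaza, glsv, jtei, cukq, cyor, mnfg, kcuy, ogdp, ujuu, jsaj, aaeo, aiqr, qugr, tyjn, vtdc, kapv, fjyx, zhvu, cbbh, pkfg, owfl, bflw, cwcu}.
Vertex zkeh has 24 neighbors: mzni, xaza, glsv, jtei, cukq, cyor, mnfg, kcuy, ogdp, ujuu, jsaj, aaeo, aiqr, qugr, tyjn, vtdc, kapv, fjyx, zhvu, cbbh, pkfg, owfl, bflw, cwcu.
deg(fjyx) = 24; N(fjyx) = {xaza, glsv, jtei, cukq, cyor, mnfg, kcuy, zkeh, ogdp, ujuu, jsaj, aaeo, glzp, aiqr, vtdc, gvps, kapv, tbfc, zhvu, pkfg, urdv, owfl, bflw, cwcu}.
Vertex cbbh has 24 neighbors: xaza, glsv, jtei, cukq, cyor, mnfg, kcuy, zkeh, ogdp, ujuu, jsaj, aaeo, glzp, aiqr, vtdc, gvps, kapv, tbfc, zhvu, pkfg, urdv, owfl, bflw, cwcu.
K_{7,6,6,5,5} (perfect); ϑ(G) = α(G) = max{7,6,6,5,5} = 7.
≈ 7.000000000 (to 9 d.p.).
Sandwich: α(G)=7 ≤ ϑ(G)=7 ≤ χ(Ḡ)=7 (collapsed).

7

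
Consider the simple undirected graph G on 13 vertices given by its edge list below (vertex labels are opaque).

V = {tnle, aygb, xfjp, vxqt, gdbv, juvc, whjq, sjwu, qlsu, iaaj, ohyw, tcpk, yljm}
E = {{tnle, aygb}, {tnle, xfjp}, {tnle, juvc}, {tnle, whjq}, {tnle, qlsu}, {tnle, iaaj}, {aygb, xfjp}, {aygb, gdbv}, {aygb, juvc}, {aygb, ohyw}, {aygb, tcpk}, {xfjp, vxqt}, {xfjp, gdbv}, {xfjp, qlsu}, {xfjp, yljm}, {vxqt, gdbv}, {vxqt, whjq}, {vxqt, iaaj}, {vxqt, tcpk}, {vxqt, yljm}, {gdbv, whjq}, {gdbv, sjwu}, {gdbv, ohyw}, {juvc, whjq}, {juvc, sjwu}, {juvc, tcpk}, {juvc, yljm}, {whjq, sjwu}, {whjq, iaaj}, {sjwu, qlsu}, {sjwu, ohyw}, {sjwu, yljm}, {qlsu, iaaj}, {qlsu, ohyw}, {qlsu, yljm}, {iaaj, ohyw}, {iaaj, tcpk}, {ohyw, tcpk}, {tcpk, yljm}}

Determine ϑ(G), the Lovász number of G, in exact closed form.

sqrt(13)

Vertex gdbv has 6 neighbors: aygb, xfjp, vxqt, whjq, sjwu, ohyw.
Vertex xfjp has 6 neighbors: tnle, aygb, vxqt, gdbv, qlsu, yljm.
N(whjq) = {tnle, vxqt, gdbv, juvc, sjwu, iaaj}, |N(whjq)| = 6.
N(ohyw) = {aygb, gdbv, sjwu, qlsu, iaaj, tcpk}, |N(ohyw)| = 6.
deg(v) = 6 for all v (|V|=13); strongly regular (13,6,2,3).
A has 3 distinct eigenvalues ≈ [6.0, 1.303, -2.303].
Lovász: ϑ = −13(-sqrt(13)/2 - 1/2)/(6+-(-sqrt(13)/2 - 1/2)) = sqrt(13).
= 3.6056… (decimal).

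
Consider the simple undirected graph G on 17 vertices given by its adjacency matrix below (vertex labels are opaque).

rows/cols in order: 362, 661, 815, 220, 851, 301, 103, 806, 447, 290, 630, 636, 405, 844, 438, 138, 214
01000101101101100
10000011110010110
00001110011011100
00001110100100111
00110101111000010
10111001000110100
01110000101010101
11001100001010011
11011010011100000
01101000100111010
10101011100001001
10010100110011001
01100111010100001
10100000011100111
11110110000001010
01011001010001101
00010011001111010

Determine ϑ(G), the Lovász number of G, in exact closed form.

Vertex 438 has 8 neighbors: 362, 661, 815, 220, 301, 103, 844, 138.
Vertex 405 has 8 neighbors: 661, 815, 301, 103, 806, 290, 636, 214.
Vertex 851 has 8 neighbors: 815, 220, 301, 806, 447, 290, 630, 138.
Vertex 214 has 8 neighbors: 220, 103, 806, 630, 636, 405, 844, 138.
deg(v) = 8 for all v (|V|=17); strongly regular (17,8,3,4).
A has 3 distinct eigenvalues ≈ [8.0, 1.562, -2.562].
ϑ = −N·λ_min/(λ_max−λ_min) = −17·(-sqrt(17)/2 - 1/2)/(8−(-sqrt(17)/2 - 1/2)) = sqrt(17).
= 4.1231… (decimal).

sqrt(17)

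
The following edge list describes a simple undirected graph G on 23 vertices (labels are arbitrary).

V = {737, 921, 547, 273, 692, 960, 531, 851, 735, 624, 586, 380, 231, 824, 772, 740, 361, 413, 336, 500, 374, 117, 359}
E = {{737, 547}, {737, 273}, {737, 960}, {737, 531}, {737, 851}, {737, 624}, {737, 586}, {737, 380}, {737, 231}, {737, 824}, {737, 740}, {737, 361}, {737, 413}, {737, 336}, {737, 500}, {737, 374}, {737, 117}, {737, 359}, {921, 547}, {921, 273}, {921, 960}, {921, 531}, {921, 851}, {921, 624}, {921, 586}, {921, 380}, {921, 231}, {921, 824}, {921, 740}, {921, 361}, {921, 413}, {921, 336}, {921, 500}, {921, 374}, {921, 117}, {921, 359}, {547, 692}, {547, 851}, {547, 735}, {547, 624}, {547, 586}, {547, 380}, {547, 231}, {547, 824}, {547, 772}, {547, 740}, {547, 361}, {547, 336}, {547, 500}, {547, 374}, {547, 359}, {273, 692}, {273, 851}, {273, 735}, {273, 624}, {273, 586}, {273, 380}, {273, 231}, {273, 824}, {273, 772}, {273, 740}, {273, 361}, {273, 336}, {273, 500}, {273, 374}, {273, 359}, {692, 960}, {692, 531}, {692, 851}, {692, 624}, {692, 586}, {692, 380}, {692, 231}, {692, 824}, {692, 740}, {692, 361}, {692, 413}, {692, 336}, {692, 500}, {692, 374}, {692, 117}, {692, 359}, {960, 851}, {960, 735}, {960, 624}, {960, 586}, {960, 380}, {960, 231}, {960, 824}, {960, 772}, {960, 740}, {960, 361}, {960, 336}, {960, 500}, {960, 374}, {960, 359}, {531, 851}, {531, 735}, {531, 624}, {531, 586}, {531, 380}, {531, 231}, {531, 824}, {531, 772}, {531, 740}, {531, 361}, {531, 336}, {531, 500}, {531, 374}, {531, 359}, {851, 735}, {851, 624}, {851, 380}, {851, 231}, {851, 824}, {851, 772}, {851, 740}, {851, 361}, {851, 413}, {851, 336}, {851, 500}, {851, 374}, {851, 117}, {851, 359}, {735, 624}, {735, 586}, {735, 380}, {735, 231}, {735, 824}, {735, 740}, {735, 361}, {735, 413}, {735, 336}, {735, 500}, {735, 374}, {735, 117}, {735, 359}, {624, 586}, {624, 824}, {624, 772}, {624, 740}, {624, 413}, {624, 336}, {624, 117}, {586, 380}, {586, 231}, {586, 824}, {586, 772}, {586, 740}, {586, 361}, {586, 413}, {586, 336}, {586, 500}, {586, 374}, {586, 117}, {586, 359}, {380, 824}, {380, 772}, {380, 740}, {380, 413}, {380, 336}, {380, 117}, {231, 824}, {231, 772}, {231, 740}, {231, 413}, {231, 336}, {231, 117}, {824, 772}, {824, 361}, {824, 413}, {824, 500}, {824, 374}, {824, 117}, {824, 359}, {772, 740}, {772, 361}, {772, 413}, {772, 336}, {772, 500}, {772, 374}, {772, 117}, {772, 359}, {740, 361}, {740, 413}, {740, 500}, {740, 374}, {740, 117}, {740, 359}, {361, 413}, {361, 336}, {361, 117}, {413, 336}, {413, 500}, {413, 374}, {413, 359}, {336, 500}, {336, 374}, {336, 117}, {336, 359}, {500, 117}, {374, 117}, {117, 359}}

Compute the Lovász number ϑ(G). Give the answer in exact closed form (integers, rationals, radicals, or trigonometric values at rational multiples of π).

7

N(273) = {737, 921, 692, 851, 735, 624, 586, 380, 231, 824, 772, 740, 361, 336, 500, 374, 359}, |N(273)| = 17.
deg(772) = 18; N(772) = {547, 273, 960, 531, 851, 624, 586, 380, 231, 824, 740, 361, 413, 336, 500, 374, 117, 359}.
N(500) = {737, 921, 547, 273, 692, 960, 531, 851, 735, 586, 824, 772, 740, 413, 336, 117}, |N(500)| = 16.
deg(531) = 17; N(531) = {737, 921, 692, 851, 735, 624, 586, 380, 231, 824, 772, 740, 361, 336, 500, 374, 359}.
Complete multipartite on [7, 6, 5, 3, 2]: sandwich collapses at ϑ=7.
ϑ(G) ≈ 7.00000000.
Check 7 ≤ 7 ≤ 7: collapsed.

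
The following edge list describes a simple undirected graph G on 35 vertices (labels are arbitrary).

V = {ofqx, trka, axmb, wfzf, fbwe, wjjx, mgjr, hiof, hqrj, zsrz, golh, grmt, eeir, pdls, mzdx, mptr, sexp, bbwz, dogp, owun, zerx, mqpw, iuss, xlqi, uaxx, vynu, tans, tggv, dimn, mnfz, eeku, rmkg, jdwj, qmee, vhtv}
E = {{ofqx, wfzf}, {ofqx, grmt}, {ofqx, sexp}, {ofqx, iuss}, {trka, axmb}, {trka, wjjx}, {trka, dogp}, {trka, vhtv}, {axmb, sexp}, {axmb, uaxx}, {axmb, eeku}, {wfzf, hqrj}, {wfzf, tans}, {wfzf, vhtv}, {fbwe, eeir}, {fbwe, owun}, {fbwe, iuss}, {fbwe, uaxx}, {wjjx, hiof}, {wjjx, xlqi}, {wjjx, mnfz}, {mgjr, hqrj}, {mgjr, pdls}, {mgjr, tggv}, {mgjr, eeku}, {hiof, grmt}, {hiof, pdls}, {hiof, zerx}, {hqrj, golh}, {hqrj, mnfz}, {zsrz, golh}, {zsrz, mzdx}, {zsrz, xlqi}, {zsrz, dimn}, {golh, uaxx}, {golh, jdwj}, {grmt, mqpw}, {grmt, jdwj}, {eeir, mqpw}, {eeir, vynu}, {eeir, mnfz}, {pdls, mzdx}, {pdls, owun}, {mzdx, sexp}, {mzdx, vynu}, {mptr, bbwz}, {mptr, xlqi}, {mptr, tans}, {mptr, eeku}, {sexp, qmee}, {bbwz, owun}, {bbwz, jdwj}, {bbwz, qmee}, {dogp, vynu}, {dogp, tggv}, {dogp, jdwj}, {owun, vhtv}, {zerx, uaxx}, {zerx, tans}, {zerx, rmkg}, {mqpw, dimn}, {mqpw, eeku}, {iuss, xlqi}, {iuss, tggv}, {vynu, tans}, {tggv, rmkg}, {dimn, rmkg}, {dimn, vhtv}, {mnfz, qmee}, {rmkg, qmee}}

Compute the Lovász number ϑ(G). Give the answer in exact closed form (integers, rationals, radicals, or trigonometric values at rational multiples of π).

15

deg(tans) = 4; N(tans) = {wfzf, mptr, zerx, vynu}.
N(sexp) = {ofqx, axmb, mzdx, qmee}, |N(sexp)| = 4.
deg(wjjx) = 4; N(wjjx) = {trka, hiof, xlqi, mnfz}.
deg(vhtv) = 4; N(vhtv) = {trka, wfzf, owun, dimn}.
35-vertex 4-regular graph: this is K(7,3), the Kneser graph.
A has 4 distinct eigenvalues ≈ [4.0, 2.0, -1.0, -3.0].
Lovász (edge-transitive): ϑ = −35·(-3)/((4)−(-3)) = 15.
ϑ(G) ≈ 15.00000000.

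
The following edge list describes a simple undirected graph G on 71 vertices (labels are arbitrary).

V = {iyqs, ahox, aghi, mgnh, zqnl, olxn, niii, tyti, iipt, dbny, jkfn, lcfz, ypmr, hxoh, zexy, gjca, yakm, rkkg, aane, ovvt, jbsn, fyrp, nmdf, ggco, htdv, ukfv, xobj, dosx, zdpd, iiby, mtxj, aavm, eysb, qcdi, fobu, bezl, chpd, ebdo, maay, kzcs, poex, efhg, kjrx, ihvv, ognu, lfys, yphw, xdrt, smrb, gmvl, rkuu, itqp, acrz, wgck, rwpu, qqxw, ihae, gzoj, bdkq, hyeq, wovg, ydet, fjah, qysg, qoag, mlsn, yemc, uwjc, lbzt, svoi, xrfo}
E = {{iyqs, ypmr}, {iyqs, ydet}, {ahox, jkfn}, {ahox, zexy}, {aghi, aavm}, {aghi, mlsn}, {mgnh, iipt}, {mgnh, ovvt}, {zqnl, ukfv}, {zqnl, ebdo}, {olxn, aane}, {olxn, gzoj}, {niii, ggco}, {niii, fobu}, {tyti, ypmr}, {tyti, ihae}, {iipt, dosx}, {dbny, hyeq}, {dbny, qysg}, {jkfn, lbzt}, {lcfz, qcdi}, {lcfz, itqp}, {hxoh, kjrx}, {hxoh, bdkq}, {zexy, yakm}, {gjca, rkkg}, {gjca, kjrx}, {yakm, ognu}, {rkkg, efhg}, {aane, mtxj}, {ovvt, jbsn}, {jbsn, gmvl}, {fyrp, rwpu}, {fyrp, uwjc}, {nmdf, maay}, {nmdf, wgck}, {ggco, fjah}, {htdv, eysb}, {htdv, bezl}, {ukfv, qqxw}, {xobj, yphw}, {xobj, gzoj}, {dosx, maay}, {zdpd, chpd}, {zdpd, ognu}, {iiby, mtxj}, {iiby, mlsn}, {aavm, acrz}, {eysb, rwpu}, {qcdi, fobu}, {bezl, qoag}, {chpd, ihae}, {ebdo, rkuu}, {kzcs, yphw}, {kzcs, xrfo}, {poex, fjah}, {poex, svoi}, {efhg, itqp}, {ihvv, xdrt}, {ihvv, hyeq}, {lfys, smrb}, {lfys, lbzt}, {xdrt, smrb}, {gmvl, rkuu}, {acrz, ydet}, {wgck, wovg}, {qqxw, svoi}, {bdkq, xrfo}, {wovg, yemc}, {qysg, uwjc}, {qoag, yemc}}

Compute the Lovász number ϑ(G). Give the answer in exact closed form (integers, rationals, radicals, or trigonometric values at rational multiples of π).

deg(ydet) = 2; N(ydet) = {iyqs, acrz}.
Vertex ovvt has 2 neighbors: mgnh, jbsn.
deg(zdpd) = 2; N(zdpd) = {chpd, ognu}.
Vertex tyti has 2 neighbors: ypmr, ihae.
71-vertex 2-regular graph: this is C_{71}, the 71-cycle.
Distinct eigenvalues (to 4 d.p.): [2.0, 1.9922, 1.9688, 1.9299, 1.876, 1.8074, 1.7246, 1.6284, 1.5194, 1.3985, 1.2666, 1.1249, 0.9743, 0.8162, 0.6516, 0.4819, 0.3085, 0.1326, -0.0442, -0.2208, -0.3956, -0.5673, -0.7346, -0.8961, -1.0507, -1.1969, -1.3339, -1.4604, -1.5754, -1.6781, -1.7677, -1.8435, -1.9048, -1.9513, -1.9824, -1.998].
With N=71: ϑ(G) = 71·(-(-1)*2*cos(pi/71))/(2−(-2*cos(pi/71))) = 71*cos(pi/71)/(cos(pi/71) + 1).
≈ 35.4826183 (to 7 d.p.).
Sandwich: α(G)=35 ≤ ϑ(G)=71*cos(pi/71)/(cos(pi/71) + 1) ≤ χ(Ḡ)=36 (both strict).

71*cos(pi/71)/(cos(pi/71) + 1)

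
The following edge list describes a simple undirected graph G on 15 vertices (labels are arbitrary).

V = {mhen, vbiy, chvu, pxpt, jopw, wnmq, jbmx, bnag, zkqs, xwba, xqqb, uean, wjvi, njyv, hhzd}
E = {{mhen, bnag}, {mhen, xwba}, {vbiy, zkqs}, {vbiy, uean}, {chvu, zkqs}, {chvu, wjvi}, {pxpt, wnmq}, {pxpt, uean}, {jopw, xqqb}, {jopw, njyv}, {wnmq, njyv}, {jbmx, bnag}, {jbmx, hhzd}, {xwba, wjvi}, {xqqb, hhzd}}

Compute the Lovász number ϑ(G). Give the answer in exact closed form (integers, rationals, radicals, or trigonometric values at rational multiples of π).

15*cos(pi/15)/(cos(pi/15) + 1)

N(pxpt) = {wnmq, uean}, |N(pxpt)| = 2.
Vertex bnag has 2 neighbors: mhen, jbmx.
N(chvu) = {zkqs, wjvi}, |N(chvu)| = 2.
deg(xwba) = 2; N(xwba) = {mhen, wjvi}.
deg(v) = 2 for all v (|V|=15); a single 15-cycle (edge-transitive).
A has 8 distinct eigenvalues ≈ [2.0, 1.8271, 1.3383, 0.618, -0.2091, -1.0, -1.618, -1.9563].
Lovász (edge-transitive): ϑ = −15·(-2*cos(pi/15))/((2)−(-2*cos(pi/15))) = 15*cos(pi/15)/(cos(pi/15) + 1).
≈ 7.4171 (to 4 d.p.).
Lovász sandwich 7 ≤ 15*cos(pi/15)/(cos(pi/15) + 1) ≤ 8: both strict.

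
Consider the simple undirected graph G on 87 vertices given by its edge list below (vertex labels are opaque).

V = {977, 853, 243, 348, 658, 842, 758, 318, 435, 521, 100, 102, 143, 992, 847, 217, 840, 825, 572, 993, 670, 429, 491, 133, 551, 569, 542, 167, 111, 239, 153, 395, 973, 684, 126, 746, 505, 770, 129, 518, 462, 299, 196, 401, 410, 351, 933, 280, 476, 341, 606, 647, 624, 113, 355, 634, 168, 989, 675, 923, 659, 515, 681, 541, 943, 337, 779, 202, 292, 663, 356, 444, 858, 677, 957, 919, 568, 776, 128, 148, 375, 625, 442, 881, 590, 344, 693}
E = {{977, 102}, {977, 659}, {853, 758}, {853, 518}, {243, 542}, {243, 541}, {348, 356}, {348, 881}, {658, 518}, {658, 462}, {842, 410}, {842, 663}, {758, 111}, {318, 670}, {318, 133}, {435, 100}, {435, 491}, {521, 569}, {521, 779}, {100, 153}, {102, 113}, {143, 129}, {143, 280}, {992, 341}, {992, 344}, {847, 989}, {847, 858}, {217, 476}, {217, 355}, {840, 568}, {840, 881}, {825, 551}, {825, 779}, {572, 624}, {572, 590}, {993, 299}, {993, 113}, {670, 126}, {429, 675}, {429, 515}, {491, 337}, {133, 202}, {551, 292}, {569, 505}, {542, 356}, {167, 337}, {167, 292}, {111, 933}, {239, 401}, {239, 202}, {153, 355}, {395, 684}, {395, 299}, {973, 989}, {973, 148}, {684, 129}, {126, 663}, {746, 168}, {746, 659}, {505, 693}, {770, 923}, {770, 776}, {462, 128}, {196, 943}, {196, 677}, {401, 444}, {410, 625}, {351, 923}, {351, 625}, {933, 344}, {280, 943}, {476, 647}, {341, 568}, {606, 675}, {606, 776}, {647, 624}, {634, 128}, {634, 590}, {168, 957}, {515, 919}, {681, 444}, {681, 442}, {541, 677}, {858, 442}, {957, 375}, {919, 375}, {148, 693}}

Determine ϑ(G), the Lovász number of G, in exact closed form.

Vertex 881 has 2 neighbors: 348, 840.
N(491) = {435, 337}, |N(491)| = 2.
deg(957) = 2; N(957) = {168, 375}.
N(518) = {853, 658}, |N(518)| = 2.
2-regular, N=87; the odd cycle C_{87}.
The 44 distinct eigenvalues: [2.0, 1.995, 1.979, 1.953, 1.917, 1.871, 1.815, 1.75, 1.675, 1.592, 1.501, 1.401, 1.295, 1.181, 1.062, 0.937, 0.807, 0.673, 0.535, 0.395, 0.252, 0.108, -0.036, -0.18, -0.324, -0.465, -0.604, -0.74, -0.872, -1.0, -1.122, -1.239, -1.349, -1.452, -1.547, -1.635, -1.714, -1.784, -1.844, -1.895, -1.936, -1.967, -1.988, -1.999].
λ_max=2, λ_min=-2*cos(pi/87); ϑ = −87·λ_min/(λ_max−λ_min) = 87*cos(pi/87)/(cos(pi/87) + 1).
Numerically 43.4858.
Sandwich: α(G)=43 ≤ ϑ(G)=87*cos(pi/87)/(cos(pi/87) + 1) ≤ χ(Ḡ)=44 (both strict).

87*cos(pi/87)/(cos(pi/87) + 1)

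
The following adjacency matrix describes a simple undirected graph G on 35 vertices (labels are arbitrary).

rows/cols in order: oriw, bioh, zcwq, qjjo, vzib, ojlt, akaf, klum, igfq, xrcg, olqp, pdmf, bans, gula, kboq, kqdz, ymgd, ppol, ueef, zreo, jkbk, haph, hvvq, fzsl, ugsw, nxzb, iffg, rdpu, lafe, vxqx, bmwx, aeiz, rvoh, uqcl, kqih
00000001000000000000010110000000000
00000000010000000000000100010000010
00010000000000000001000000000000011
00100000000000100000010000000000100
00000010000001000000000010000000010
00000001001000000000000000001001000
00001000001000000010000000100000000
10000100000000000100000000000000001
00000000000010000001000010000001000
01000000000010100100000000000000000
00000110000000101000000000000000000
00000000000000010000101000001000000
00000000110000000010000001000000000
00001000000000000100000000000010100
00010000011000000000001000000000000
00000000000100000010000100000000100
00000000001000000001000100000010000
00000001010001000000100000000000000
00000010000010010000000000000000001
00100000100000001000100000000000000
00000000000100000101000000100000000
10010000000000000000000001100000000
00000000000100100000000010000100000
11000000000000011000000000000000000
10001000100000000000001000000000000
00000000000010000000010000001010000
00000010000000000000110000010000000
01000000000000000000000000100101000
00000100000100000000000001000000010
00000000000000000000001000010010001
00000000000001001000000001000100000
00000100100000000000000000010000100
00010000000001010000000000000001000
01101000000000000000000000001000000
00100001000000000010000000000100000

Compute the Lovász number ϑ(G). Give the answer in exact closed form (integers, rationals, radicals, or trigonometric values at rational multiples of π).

15

N(fzsl) = {oriw, bioh, kqdz, ymgd}, |N(fzsl)| = 4.
deg(aeiz) = 4; N(aeiz) = {ojlt, igfq, rdpu, rvoh}.
Vertex haph has 4 neighbors: oriw, qjjo, nxzb, iffg.
Vertex iffg has 4 neighbors: akaf, jkbk, haph, rdpu.
4-regular, N=35; this is K(7,3), the Kneser graph.
Distinct eigenvalues (to 6 d.p.): [4.0, 2.0, -1.0, -3.0].
Lovász: ϑ = −35(-3)/(4+-1*(-3)) = 15.
ϑ(G) ≈ 15.00000.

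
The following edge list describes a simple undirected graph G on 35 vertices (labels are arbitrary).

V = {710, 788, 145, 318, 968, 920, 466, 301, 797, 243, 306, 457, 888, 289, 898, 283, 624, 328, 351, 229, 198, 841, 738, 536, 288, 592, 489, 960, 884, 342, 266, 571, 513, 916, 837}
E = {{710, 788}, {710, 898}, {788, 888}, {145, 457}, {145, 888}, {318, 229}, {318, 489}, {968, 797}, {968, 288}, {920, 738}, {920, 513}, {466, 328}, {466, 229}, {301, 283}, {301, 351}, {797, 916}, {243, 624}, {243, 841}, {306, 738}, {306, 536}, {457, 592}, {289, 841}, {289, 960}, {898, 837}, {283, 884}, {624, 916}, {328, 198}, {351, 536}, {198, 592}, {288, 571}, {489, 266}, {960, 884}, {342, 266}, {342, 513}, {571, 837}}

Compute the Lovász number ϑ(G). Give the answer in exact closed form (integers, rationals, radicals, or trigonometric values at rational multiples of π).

Vertex 457 has 2 neighbors: 145, 592.
N(710) = {788, 898}, |N(710)| = 2.
deg(328) = 2; N(328) = {466, 198}.
N(916) = {797, 624}, |N(916)| = 2.
Regular of degree 2 on 35 vertices: connected 2-regular on 35 ⇒ C_{35}.
The 18 distinct eigenvalues: [2.0, 1.96786, 1.87247, 1.7169, 1.50614, 1.24698, 0.94774, 0.61803, 0.26847, -0.08973, -0.44504, -0.78605, -1.10179, -1.38213, -1.61803, -1.80194, -1.92793, -1.99195].
ϑ = −N·λ_min/(λ_max−λ_min) = −35·(-2*cos(pi/35))/(2−(-2*cos(pi/35))) = 35*cos(pi/35)/(cos(pi/35) + 1).
ϑ(G) ≈ 17.464704.
Lovász sandwich 17 ≤ 35*cos(pi/35)/(cos(pi/35) + 1) ≤ 18: both strict.

35*cos(pi/35)/(cos(pi/35) + 1)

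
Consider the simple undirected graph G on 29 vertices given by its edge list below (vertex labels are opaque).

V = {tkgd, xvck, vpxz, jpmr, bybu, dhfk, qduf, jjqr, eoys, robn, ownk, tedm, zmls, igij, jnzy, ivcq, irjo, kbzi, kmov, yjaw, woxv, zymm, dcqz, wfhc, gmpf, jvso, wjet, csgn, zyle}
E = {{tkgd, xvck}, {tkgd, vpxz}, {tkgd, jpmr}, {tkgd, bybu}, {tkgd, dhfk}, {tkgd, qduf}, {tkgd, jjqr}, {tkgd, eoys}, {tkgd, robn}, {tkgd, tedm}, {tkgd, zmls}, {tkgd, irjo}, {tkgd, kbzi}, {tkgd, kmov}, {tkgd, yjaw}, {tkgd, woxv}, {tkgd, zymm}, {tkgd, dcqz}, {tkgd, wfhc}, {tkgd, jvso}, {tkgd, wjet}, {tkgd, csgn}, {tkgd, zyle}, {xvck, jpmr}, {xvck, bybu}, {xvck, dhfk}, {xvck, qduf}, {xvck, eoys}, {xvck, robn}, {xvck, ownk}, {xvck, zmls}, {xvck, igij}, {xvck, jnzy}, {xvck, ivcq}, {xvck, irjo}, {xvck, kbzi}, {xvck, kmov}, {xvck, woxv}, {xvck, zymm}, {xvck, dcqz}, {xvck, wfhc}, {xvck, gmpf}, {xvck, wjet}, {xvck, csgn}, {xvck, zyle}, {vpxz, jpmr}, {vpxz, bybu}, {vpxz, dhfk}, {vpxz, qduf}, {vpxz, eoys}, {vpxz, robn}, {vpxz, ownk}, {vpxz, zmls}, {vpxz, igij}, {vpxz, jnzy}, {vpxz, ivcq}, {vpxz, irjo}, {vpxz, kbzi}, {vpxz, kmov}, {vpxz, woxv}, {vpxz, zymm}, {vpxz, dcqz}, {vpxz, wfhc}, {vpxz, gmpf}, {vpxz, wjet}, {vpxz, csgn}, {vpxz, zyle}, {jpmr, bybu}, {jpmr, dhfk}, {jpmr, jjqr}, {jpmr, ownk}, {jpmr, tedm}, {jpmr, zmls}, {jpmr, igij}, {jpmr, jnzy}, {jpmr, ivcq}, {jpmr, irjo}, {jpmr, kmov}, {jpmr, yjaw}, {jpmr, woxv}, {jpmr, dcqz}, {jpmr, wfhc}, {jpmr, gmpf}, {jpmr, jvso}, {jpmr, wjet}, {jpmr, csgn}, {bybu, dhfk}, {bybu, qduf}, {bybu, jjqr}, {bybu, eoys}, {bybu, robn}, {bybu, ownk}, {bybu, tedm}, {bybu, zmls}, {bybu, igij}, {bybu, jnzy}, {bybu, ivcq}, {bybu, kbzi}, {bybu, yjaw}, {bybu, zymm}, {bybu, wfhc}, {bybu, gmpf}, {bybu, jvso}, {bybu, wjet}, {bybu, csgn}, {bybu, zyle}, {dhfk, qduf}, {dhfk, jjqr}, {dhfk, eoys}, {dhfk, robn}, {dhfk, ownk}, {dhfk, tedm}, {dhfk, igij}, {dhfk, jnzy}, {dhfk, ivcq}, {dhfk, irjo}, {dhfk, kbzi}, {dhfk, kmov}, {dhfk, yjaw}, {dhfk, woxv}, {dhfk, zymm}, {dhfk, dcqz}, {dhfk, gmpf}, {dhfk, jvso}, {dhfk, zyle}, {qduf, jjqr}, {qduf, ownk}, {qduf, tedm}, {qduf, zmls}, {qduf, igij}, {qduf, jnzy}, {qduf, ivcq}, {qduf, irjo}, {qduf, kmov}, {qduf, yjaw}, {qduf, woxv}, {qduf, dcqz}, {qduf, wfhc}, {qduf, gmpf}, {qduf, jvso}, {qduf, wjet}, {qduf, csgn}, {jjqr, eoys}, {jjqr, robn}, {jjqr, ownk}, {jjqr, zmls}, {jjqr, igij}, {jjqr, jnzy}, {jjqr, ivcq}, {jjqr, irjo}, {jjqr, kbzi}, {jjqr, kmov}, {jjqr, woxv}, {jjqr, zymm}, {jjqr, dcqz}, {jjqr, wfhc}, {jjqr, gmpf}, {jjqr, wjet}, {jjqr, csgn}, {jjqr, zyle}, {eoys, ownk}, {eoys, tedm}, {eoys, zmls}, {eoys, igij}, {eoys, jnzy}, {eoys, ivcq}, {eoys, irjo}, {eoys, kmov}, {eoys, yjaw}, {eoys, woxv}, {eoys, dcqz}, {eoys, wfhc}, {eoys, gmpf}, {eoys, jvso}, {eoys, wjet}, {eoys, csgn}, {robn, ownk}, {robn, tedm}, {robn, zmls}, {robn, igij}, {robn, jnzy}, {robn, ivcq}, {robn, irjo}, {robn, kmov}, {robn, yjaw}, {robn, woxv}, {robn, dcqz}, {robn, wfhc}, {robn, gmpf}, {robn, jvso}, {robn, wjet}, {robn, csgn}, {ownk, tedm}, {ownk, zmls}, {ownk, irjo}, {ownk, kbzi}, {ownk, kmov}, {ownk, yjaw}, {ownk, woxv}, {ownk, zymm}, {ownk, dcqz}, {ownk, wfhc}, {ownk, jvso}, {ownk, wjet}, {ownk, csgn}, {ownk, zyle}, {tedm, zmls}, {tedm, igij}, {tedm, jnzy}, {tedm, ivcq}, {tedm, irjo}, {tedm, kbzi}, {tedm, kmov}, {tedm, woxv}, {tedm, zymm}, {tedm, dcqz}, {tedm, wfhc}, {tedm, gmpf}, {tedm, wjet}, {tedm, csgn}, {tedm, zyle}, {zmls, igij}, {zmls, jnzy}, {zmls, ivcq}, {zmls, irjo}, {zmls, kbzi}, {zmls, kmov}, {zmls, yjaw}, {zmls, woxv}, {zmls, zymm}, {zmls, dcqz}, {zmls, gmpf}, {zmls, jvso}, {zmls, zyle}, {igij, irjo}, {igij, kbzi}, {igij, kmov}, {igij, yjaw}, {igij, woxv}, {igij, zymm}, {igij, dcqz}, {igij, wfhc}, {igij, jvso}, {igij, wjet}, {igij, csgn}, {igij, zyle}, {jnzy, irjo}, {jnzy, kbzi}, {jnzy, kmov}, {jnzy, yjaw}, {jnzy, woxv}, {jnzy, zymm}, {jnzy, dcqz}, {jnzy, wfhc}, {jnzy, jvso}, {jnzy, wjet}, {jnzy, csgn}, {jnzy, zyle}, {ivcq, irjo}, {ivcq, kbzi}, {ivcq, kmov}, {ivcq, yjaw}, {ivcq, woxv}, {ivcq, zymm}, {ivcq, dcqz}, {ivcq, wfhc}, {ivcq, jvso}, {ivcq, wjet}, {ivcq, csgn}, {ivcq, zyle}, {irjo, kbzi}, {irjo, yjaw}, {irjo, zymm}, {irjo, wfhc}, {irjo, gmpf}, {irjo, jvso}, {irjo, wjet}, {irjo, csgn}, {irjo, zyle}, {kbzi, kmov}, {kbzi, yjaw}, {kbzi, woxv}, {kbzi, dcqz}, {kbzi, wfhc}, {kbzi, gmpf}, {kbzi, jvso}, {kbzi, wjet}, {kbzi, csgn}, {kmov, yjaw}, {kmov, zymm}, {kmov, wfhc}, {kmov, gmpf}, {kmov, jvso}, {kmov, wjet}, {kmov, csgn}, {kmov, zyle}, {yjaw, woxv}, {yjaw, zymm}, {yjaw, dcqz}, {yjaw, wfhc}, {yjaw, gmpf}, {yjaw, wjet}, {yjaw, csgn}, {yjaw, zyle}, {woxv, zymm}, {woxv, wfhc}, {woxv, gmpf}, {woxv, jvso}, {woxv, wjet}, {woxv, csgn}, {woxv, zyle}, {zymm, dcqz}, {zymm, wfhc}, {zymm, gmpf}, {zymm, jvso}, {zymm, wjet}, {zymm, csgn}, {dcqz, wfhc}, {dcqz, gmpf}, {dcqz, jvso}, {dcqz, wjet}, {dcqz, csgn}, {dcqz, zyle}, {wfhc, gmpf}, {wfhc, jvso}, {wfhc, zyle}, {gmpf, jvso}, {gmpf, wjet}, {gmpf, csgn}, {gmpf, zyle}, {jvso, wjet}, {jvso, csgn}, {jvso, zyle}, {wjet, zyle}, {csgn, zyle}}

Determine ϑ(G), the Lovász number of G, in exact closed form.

deg(zmls) = 24; N(zmls) = {tkgd, xvck, vpxz, jpmr, bybu, qduf, jjqr, eoys, robn, ownk, tedm, igij, jnzy, ivcq, irjo, kbzi, kmov, yjaw, woxv, zymm, dcqz, gmpf, jvso, zyle}.
deg(tedm) = 23; N(tedm) = {tkgd, jpmr, bybu, dhfk, qduf, eoys, robn, ownk, zmls, igij, jnzy, ivcq, irjo, kbzi, kmov, woxv, zymm, dcqz, wfhc, gmpf, wjet, csgn, zyle}.
N(jpmr) = {tkgd, xvck, vpxz, bybu, dhfk, jjqr, ownk, tedm, zmls, igij, jnzy, ivcq, irjo, kmov, yjaw, woxv, dcqz, wfhc, gmpf, jvso, wjet, csgn}, |N(jpmr)| = 22.
Vertex jvso has 23 neighbors: tkgd, jpmr, bybu, dhfk, qduf, eoys, robn, ownk, zmls, igij, jnzy, ivcq, irjo, kbzi, kmov, woxv, zymm, dcqz, wfhc, gmpf, wjet, csgn, zyle.
G = K_{7,6,6,5,5}: α = 7 = χ(Ḡ), so ϑ = 7.
≈ 7.0000000 (to 7 d.p.).
Check 7 ≤ 7 ≤ 7: collapsed.

7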